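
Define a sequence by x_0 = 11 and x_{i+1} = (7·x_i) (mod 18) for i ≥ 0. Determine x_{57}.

11

We have x_0 = 11, x_1 = 5, x_2 = 17, x_3 = 11.
The sequence repeats with period 3.
So x_{57} = x_{0 + ((57-0) mod 3)} = x_0 = 11.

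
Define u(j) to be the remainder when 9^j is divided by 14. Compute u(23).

11

Computing terms: u(0) = 1; u(1) = 9; u(2) = 11; u(3) = 1.
The sequence repeats with period 3.
(23 - 0) mod 3 = 2, so u(23) = u(2) = 11.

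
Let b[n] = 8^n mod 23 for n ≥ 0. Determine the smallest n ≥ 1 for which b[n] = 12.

7

We have b[0] = 1, b[1] = 8, b[2] = 18, b[3] = 6, b[4] = 2, b[5] = 16, b[6] = 13, b[7] = 12, b[8] = 4, b[9] = 9, b[10] = 3, b[11] = 1.
Since b[11] = b[0] = 1, the sequence is periodic with period 11.
The value 12 first appears (with n ≥ 1) at b[7].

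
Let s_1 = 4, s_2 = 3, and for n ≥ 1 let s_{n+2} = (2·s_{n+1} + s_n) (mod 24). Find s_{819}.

10

Listing terms: s_1 = 4,  s_2 = 3,  s_3 = 10,  s_4 = 23,  s_5 = 8,  s_6 = 15,  s_7 = 14,  s_8 = 19,  s_9 = 4,  s_{10} = 3.
The sequence repeats with period 8.
So s_{819} = s_{1 + ((819-1) mod 8)} = s_3 = 10.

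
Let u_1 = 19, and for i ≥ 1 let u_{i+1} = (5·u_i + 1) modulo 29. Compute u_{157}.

17

Listing terms: u_1 = 19,  u_2 = 9,  u_3 = 17,  u_4 = 28,  u_5 = 25,  u_6 = 10,  u_7 = 22,  u_8 = 24,  u_9 = 5,  u_{10} = 26,  u_{11} = 15,  u_{12} = 18,  u_{13} = 4,  u_{14} = 21,  u_{15} = 19.
Since u_{15} = u_1 = 19, the sequence is periodic with period 14.
So u_{157} = u_{1 + ((157-1) mod 14)} = u_3 = 17.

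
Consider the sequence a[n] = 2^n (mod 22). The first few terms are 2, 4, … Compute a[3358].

14

We have a[1] = 2; a[2] = 4; a[3] = 8; a[4] = 16; a[5] = 10; a[6] = 20; a[7] = 18; a[8] = 14; a[9] = 6; a[10] = 12; a[11] = 2.
The sequence repeats with period 10.
(3358 - 1) mod 10 = 7, so a[3358] = a[8] = 14.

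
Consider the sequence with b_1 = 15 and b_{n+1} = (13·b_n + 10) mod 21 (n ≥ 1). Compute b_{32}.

16

We have b_1 = 15,  b_2 = 16,  b_3 = 8,  b_4 = 9,  b_5 = 1,  b_6 = 2,  b_7 = 15.
Since b_7 = b_1 = 15, the sequence is periodic with period 6.
(32 - 1) mod 6 = 1, so b_{32} = b_2 = 16.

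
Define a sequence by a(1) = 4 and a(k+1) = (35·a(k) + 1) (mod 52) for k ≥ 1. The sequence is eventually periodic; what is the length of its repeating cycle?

Listing terms: a(1) = 4; a(2) = 37; a(3) = 48; a(4) = 17; a(5) = 24; a(6) = 9; a(7) = 4.
The sequence repeats with period 6.

6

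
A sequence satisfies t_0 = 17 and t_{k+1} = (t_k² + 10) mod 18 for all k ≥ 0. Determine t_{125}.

5

We have t_0 = 17,  t_1 = 11,  t_2 = 5,  t_3 = 17.
The sequence repeats with period 3.
(125 - 0) mod 3 = 2, so t_{125} = t_2 = 5.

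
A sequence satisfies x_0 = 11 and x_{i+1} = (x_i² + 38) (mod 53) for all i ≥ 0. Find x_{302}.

38

Listing terms: x_0 = 11,  x_1 = 0,  x_2 = 38,  x_3 = 51,  x_4 = 42,  x_5 = 0.
Since x_5 = x_1 = 0, the sequence is eventually periodic: after a pre-period of length 1 it cycles with period 4.
For i ≥ 1, x_i depends only on (i - 1) mod 4. (302 - 1) mod 4 = 1, so x_{302} = x_2 = 38.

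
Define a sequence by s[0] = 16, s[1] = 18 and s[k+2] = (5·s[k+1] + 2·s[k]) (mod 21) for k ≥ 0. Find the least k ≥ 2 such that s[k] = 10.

12

We have s[0] = 16, s[1] = 18, s[2] = 17, s[3] = 16, s[4] = 9, s[5] = 14, s[6] = 4, s[7] = 6, s[8] = 17, s[9] = 13, s[10] = 15, s[11] = 17, s[12] = 10, s[13] = 0, s[14] = 20, s[15] = 16, s[16] = 15, s[17] = 2, s[18] = 19, s[19] = 15, s[20] = 8, s[21] = 7, s[22] = 9, s[23] = 17, s[24] = 19, s[25] = 3, s[26] = 11, s[27] = 19, s[28] = 12, s[29] = 14, s[30] = 10, s[31] = 15, s[32] = 11, s[33] = 1, s[34] = 6, s[35] = 11, s[36] = 4, s[37] = 0, s[38] = 8, s[39] = 19, s[40] = 6, s[41] = 5, s[42] = 16, s[43] = 6, s[44] = 20, s[45] = 7, s[46] = 12, s[47] = 11, s[48] = 16, s[49] = 18.
Since (s[48], s[49]) = (s[0], s[1]) = (16, 18) (two consecutive terms determine the rest), the sequence is periodic with period 48.
The value 10 first appears (with k ≥ 2) at s[12].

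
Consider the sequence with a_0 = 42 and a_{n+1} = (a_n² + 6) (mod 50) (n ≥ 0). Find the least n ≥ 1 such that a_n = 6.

Listing terms: a_0 = 42, a_1 = 20, a_2 = 6, a_3 = 42.
The sequence repeats with period 3.
The value 6 first appears (with n ≥ 1) at a_2.

2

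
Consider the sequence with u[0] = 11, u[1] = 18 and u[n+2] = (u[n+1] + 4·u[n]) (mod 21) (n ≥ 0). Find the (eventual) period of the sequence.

We have u[0] = 11; u[1] = 18; u[2] = 20; u[3] = 8; u[4] = 4; u[5] = 15; u[6] = 10; u[7] = 7; u[8] = 5; u[9] = 12; u[10] = 11; u[11] = 17; u[12] = 19; u[13] = 3; u[14] = 16; u[15] = 7; u[16] = 8; u[17] = 15; u[18] = 5; u[19] = 2; u[20] = 1; u[21] = 9; u[22] = 13; u[23] = 7; u[24] = 17; u[25] = 3; u[26] = 8; u[27] = 20; u[28] = 10; u[29] = 6; u[30] = 4; u[31] = 7; u[32] = 2; u[33] = 9; u[34] = 17; u[35] = 11; u[36] = 16; u[37] = 18; u[38] = 19; u[39] = 7; u[40] = 20; u[41] = 6; u[42] = 2; u[43] = 5; u[44] = 13; u[45] = 12; u[46] = 1; u[47] = 7; u[48] = 11; u[49] = 18.
The sequence repeats with period 48.

48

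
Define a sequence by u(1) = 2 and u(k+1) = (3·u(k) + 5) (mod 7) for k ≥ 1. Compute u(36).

6

We have u(1) = 2, u(2) = 4, u(3) = 3, u(4) = 0, u(5) = 5, u(6) = 6, u(7) = 2.
The sequence repeats with period 6.
So u(36) = u(1 + ((36-1) mod 6)) = u(6) = 6.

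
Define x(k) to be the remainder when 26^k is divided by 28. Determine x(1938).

8

Listing terms: x(1) = 26,  x(2) = 4,  x(3) = 20,  x(4) = 16,  x(5) = 24,  x(6) = 8,  x(7) = 12,  x(8) = 4.
Since x(8) = x(2) = 4, the sequence is eventually periodic: after a pre-period of length 1 it cycles with period 6.
For k ≥ 2, x(k) depends only on (k - 2) mod 6. (1938 - 2) mod 6 = 4, so x(1938) = x(6) = 8.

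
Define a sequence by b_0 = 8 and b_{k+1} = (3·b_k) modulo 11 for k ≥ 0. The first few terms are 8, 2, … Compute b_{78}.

We have b_0 = 8; b_1 = 2; b_2 = 6; b_3 = 7; b_4 = 10; b_5 = 8.
The sequence repeats with period 5.
So b_{78} = b_{0 + ((78-0) mod 5)} = b_3 = 7.

7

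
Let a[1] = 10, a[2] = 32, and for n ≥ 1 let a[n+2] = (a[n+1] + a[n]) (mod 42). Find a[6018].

a[1] = 10; a[2] = 32; a[3] = 0; a[4] = 32; a[5] = 32; a[6] = 22; a[7] = 12; a[8] = 34; a[9] = 4; a[10] = 38; a[11] = 0; a[12] = 38; a[13] = 38; a[14] = 34; a[15] = 30; a[16] = 22; a[17] = 10; a[18] = 32.
Since (a[17], a[18]) = (a[1], a[2]) = (10, 32) (two consecutive terms determine the rest), the sequence is periodic with period 16.
(6018 - 1) mod 16 = 1, so a[6018] = a[2] = 32.

32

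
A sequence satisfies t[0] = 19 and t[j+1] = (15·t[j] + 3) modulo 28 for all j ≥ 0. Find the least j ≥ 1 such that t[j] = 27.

Listing terms: t[0] = 19, t[1] = 8, t[2] = 11, t[3] = 0, t[4] = 3, t[5] = 20, t[6] = 23, t[7] = 12, t[8] = 15, t[9] = 4, t[10] = 7, t[11] = 24, t[12] = 27, t[13] = 16, t[14] = 19.
The sequence repeats with period 14.
The value 27 first appears (with j ≥ 1) at t[12].

12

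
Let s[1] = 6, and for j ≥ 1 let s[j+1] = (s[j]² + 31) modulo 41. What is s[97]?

15

Computing terms: s[1] = 6,  s[2] = 26,  s[3] = 10,  s[4] = 8,  s[5] = 13,  s[6] = 36,  s[7] = 15,  s[8] = 10.
Since s[8] = s[3] = 10, the sequence is eventually periodic: after a pre-period of length 2 it cycles with period 5.
For j ≥ 3, s[j] depends only on (j - 3) mod 5. (97 - 3) mod 5 = 4, so s[97] = s[7] = 15.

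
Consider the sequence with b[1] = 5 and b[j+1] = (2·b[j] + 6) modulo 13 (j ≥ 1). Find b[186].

8

Computing terms: b[1] = 5; b[2] = 3; b[3] = 12; b[4] = 4; b[5] = 1; b[6] = 8; b[7] = 9; b[8] = 11; b[9] = 2; b[10] = 10; b[11] = 0; b[12] = 6; b[13] = 5.
Since b[13] = b[1] = 5, the sequence is periodic with period 12.
So b[186] = b[1 + ((186-1) mod 12)] = b[6] = 8.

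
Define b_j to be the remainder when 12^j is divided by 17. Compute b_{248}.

16

We have b_1 = 12,  b_2 = 8,  b_3 = 11,  b_4 = 13,  b_5 = 3,  b_6 = 2,  b_7 = 7,  b_8 = 16,  b_9 = 5,  b_{10} = 9,  b_{11} = 6,  b_{12} = 4,  b_{13} = 14,  b_{14} = 15,  b_{15} = 10,  b_{16} = 1,  b_{17} = 12.
The sequence repeats with period 16.
So b_{248} = b_{1 + ((248-1) mod 16)} = b_8 = 16.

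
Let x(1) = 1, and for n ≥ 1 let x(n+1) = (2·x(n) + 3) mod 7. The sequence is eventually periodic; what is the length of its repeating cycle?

Computing terms: x(1) = 1, x(2) = 5, x(3) = 6, x(4) = 1.
The sequence repeats with period 3.

3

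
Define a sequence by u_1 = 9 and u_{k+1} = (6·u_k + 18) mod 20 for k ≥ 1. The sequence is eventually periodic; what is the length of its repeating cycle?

Computing terms: u_1 = 9; u_2 = 12; u_3 = 10; u_4 = 18; u_5 = 6; u_6 = 14; u_7 = 2; u_8 = 10.
Since u_8 = u_3 = 10, the sequence is eventually periodic: after a pre-period of length 2 it cycles with period 5.

5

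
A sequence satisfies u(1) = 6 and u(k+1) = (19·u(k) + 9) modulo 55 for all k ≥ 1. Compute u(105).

31

u(1) = 6; u(2) = 13; u(3) = 36; u(4) = 33; u(5) = 31; u(6) = 48; u(7) = 41; u(8) = 18; u(9) = 21; u(10) = 23; u(11) = 6.
Since u(11) = u(1) = 6, the sequence is periodic with period 10.
(105 - 1) mod 10 = 4, so u(105) = u(5) = 31.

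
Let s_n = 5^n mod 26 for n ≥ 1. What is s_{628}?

1

s_1 = 5,  s_2 = 25,  s_3 = 21,  s_4 = 1,  s_5 = 5.
The sequence repeats with period 4.
(628 - 1) mod 4 = 3, so s_{628} = s_4 = 1.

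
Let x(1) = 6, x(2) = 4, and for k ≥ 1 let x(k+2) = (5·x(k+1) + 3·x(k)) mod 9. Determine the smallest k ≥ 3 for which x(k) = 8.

5

Listing terms: x(1) = 6, x(2) = 4, x(3) = 2, x(4) = 4, x(5) = 8, x(6) = 7, x(7) = 5, x(8) = 1, x(9) = 2, x(10) = 4.
Since (x(9), x(10)) = (x(3), x(4)) = (2, 4) (two consecutive terms determine the rest), the sequence is eventually periodic: after a pre-period of length 2 it cycles with period 6.
The value 8 first appears (with k ≥ 3) at x(5).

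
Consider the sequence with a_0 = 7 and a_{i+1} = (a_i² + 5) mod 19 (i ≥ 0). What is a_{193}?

16

a_0 = 7,  a_1 = 16,  a_2 = 14,  a_3 = 11,  a_4 = 12,  a_5 = 16.
Since a_5 = a_1 = 16, the sequence is eventually periodic: after a pre-period of length 1 it cycles with period 4.
For i ≥ 1, a_i depends only on (i - 1) mod 4. (193 - 1) mod 4 = 0, so a_{193} = a_1 = 16.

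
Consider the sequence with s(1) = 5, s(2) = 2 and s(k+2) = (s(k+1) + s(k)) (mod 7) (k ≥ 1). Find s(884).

2

Listing terms: s(1) = 5, s(2) = 2, s(3) = 0, s(4) = 2, s(5) = 2, s(6) = 4, s(7) = 6, s(8) = 3, s(9) = 2, s(10) = 5, s(11) = 0, s(12) = 5, s(13) = 5, s(14) = 3, s(15) = 1, s(16) = 4, s(17) = 5, s(18) = 2.
Since (s(17), s(18)) = (s(1), s(2)) = (5, 2) (two consecutive terms determine the rest), the sequence is periodic with period 16.
So s(884) = s(1 + ((884-1) mod 16)) = s(4) = 2.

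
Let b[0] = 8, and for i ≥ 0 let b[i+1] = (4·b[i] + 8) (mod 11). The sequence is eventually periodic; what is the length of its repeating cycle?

Listing terms: b[0] = 8, b[1] = 7, b[2] = 3, b[3] = 9, b[4] = 0, b[5] = 8.
The sequence repeats with period 5.

5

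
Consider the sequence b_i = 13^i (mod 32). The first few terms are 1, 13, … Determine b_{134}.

25

Computing terms: b_0 = 1, b_1 = 13, b_2 = 9, b_3 = 21, b_4 = 17, b_5 = 29, b_6 = 25, b_7 = 5, b_8 = 1.
The sequence repeats with period 8.
So b_{134} = b_{0 + ((134-0) mod 8)} = b_6 = 25.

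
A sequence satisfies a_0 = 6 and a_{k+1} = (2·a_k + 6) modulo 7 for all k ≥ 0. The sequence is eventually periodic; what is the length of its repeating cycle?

3

Computing terms: a_0 = 6,  a_1 = 4,  a_2 = 0,  a_3 = 6.
Since a_3 = a_0 = 6, the sequence is periodic with period 3.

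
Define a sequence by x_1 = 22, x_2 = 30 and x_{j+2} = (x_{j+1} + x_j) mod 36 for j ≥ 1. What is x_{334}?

30

Computing terms: x_1 = 22, x_2 = 30, x_3 = 16, x_4 = 10, x_5 = 26, x_6 = 0, x_7 = 26, x_8 = 26, x_9 = 16, x_{10} = 6, x_{11} = 22, x_{12} = 28, x_{13} = 14, x_{14} = 6, x_{15} = 20, x_{16} = 26, x_{17} = 10, x_{18} = 0, x_{19} = 10, x_{20} = 10, x_{21} = 20, x_{22} = 30, x_{23} = 14, x_{24} = 8, x_{25} = 22, x_{26} = 30.
Since (x_{25}, x_{26}) = (x_1, x_2) = (22, 30) (two consecutive terms determine the rest), the sequence is periodic with period 24.
(334 - 1) mod 24 = 21, so x_{334} = x_{22} = 30.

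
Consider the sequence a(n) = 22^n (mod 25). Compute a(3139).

We have a(0) = 1; a(1) = 22; a(2) = 9; a(3) = 23; a(4) = 6; a(5) = 7; a(6) = 4; a(7) = 13; a(8) = 11; a(9) = 17; a(10) = 24; a(11) = 3; a(12) = 16; a(13) = 2; a(14) = 19; a(15) = 18; a(16) = 21; a(17) = 12; a(18) = 14; a(19) = 8; a(20) = 1.
Since a(20) = a(0) = 1, the sequence is periodic with period 20.
(3139 - 0) mod 20 = 19, so a(3139) = a(19) = 8.

8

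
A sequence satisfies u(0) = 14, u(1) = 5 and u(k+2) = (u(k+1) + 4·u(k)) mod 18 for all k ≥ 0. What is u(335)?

9

We have u(0) = 14, u(1) = 5, u(2) = 7, u(3) = 9, u(4) = 1, u(5) = 1, u(6) = 5, u(7) = 9, u(8) = 11, u(9) = 11, u(10) = 1, u(11) = 9, u(12) = 13, u(13) = 13, u(14) = 11, u(15) = 9, u(16) = 17, u(17) = 17, u(18) = 13, u(19) = 9, u(20) = 7, u(21) = 7, u(22) = 17, u(23) = 9, u(24) = 5, u(25) = 5, u(26) = 7.
Since (u(25), u(26)) = (u(1), u(2)) = (5, 7) (two consecutive terms determine the rest), the sequence is eventually periodic: after a pre-period of length 1 it cycles with period 24.
For k ≥ 1, u(k) depends only on (k - 1) mod 24. (335 - 1) mod 24 = 22, so u(335) = u(23) = 9.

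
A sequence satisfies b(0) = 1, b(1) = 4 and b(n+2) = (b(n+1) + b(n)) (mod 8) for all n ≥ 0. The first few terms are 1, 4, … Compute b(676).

6

b(0) = 1, b(1) = 4, b(2) = 5, b(3) = 1, b(4) = 6, b(5) = 7, b(6) = 5, b(7) = 4, b(8) = 1, b(9) = 5, b(10) = 6, b(11) = 3, b(12) = 1, b(13) = 4.
The sequence repeats with period 12.
(676 - 0) mod 12 = 4, so b(676) = b(4) = 6.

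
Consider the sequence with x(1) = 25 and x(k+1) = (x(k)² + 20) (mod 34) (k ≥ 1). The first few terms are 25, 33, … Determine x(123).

Listing terms: x(1) = 25; x(2) = 33; x(3) = 21; x(4) = 19; x(5) = 7; x(6) = 1; x(7) = 21.
Since x(7) = x(3) = 21, the sequence is eventually periodic: after a pre-period of length 2 it cycles with period 4.
For k ≥ 3, x(k) depends only on (k - 3) mod 4. (123 - 3) mod 4 = 0, so x(123) = x(3) = 21.

21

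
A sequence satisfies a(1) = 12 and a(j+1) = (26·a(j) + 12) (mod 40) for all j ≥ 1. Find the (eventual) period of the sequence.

5

a(1) = 12, a(2) = 4, a(3) = 36, a(4) = 28, a(5) = 20, a(6) = 12.
Since a(6) = a(1) = 12, the sequence is periodic with period 5.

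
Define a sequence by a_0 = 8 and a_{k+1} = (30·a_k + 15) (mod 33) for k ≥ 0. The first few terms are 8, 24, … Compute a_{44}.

18

Computing terms: a_0 = 8; a_1 = 24; a_2 = 9; a_3 = 21; a_4 = 18; a_5 = 27; a_6 = 0; a_7 = 15; a_8 = 3; a_9 = 6; a_{10} = 30; a_{11} = 24.
Since a_{11} = a_1 = 24, the sequence is eventually periodic: after a pre-period of length 1 it cycles with period 10.
For k ≥ 1, a_k depends only on (k - 1) mod 10. (44 - 1) mod 10 = 3, so a_{44} = a_4 = 18.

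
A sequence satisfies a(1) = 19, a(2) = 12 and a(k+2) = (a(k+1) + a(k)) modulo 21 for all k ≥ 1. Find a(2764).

We have a(1) = 19,  a(2) = 12,  a(3) = 10,  a(4) = 1,  a(5) = 11,  a(6) = 12,  a(7) = 2,  a(8) = 14,  a(9) = 16,  a(10) = 9,  a(11) = 4,  a(12) = 13,  a(13) = 17,  a(14) = 9,  a(15) = 5,  a(16) = 14,  a(17) = 19,  a(18) = 12.
The sequence repeats with period 16.
So a(2764) = a(1 + ((2764-1) mod 16)) = a(12) = 13.

13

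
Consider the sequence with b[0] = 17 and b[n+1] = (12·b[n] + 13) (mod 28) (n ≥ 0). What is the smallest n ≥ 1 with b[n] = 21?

1

Computing terms: b[0] = 17, b[1] = 21, b[2] = 13, b[3] = 1, b[4] = 25, b[5] = 5, b[6] = 17.
Since b[6] = b[0] = 17, the sequence is periodic with period 6.
The value 21 first appears (with n ≥ 1) at b[1].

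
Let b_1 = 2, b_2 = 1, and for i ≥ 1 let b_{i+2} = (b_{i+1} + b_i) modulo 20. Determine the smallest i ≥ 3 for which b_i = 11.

Computing terms: b_1 = 2,  b_2 = 1,  b_3 = 3,  b_4 = 4,  b_5 = 7,  b_6 = 11,  b_7 = 18,  b_8 = 9,  b_9 = 7,  b_{10} = 16,  b_{11} = 3,  b_{12} = 19,  b_{13} = 2,  b_{14} = 1.
Since (b_{13}, b_{14}) = (b_1, b_2) = (2, 1) (two consecutive terms determine the rest), the sequence is periodic with period 12.
The value 11 first appears (with i ≥ 3) at b_6.

6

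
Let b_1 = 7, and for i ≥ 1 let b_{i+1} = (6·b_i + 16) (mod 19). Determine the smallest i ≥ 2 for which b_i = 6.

Listing terms: b_1 = 7,  b_2 = 1,  b_3 = 3,  b_4 = 15,  b_5 = 11,  b_6 = 6,  b_7 = 14,  b_8 = 5,  b_9 = 8,  b_{10} = 7.
Since b_{10} = b_1 = 7, the sequence is periodic with period 9.
The value 6 first appears (with i ≥ 2) at b_6.

6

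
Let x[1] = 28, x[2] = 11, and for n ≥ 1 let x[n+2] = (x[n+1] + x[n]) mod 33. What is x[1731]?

6

Computing terms: x[1] = 28; x[2] = 11; x[3] = 6; x[4] = 17; x[5] = 23; x[6] = 7; x[7] = 30; x[8] = 4; x[9] = 1; x[10] = 5; x[11] = 6; x[12] = 11; x[13] = 17; x[14] = 28; x[15] = 12; x[16] = 7; x[17] = 19; x[18] = 26; x[19] = 12; x[20] = 5; x[21] = 17; x[22] = 22; x[23] = 6; x[24] = 28; x[25] = 1; x[26] = 29; x[27] = 30; x[28] = 26; x[29] = 23; x[30] = 16; x[31] = 6; x[32] = 22; x[33] = 28; x[34] = 17; x[35] = 12; x[36] = 29; x[37] = 8; x[38] = 4; x[39] = 12; x[40] = 16; x[41] = 28; x[42] = 11.
Since (x[41], x[42]) = (x[1], x[2]) = (28, 11) (two consecutive terms determine the rest), the sequence is periodic with period 40.
So x[1731] = x[1 + ((1731-1) mod 40)] = x[11] = 6.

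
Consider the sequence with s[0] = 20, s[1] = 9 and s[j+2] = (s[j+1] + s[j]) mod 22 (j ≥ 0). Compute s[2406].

Listing terms: s[0] = 20, s[1] = 9, s[2] = 7, s[3] = 16, s[4] = 1, s[5] = 17, s[6] = 18, s[7] = 13, s[8] = 9, s[9] = 0, s[10] = 9, s[11] = 9, s[12] = 18, s[13] = 5, s[14] = 1, s[15] = 6, s[16] = 7, s[17] = 13, s[18] = 20, s[19] = 11, s[20] = 9, s[21] = 20, s[22] = 7, s[23] = 5, s[24] = 12, s[25] = 17, s[26] = 7, s[27] = 2, s[28] = 9, s[29] = 11, s[30] = 20, s[31] = 9.
The sequence repeats with period 30.
(2406 - 0) mod 30 = 6, so s[2406] = s[6] = 18.

18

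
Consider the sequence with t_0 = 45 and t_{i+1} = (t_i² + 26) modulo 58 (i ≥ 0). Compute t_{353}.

35

Computing terms: t_0 = 45; t_1 = 21; t_2 = 3; t_3 = 35; t_4 = 33; t_5 = 13; t_6 = 21.
Since t_6 = t_1 = 21, the sequence is eventually periodic: after a pre-period of length 1 it cycles with period 5.
For i ≥ 1, t_i depends only on (i - 1) mod 5. (353 - 1) mod 5 = 2, so t_{353} = t_3 = 35.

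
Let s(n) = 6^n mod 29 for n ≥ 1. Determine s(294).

We have s(1) = 6, s(2) = 7, s(3) = 13, s(4) = 20, s(5) = 4, s(6) = 24, s(7) = 28, s(8) = 23, s(9) = 22, s(10) = 16, s(11) = 9, s(12) = 25, s(13) = 5, s(14) = 1, s(15) = 6.
The sequence repeats with period 14.
So s(294) = s(1 + ((294-1) mod 14)) = s(14) = 1.

1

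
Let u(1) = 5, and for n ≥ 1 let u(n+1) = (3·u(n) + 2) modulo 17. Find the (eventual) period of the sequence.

16

We have u(1) = 5; u(2) = 0; u(3) = 2; u(4) = 8; u(5) = 9; u(6) = 12; u(7) = 4; u(8) = 14; u(9) = 10; u(10) = 15; u(11) = 13; u(12) = 7; u(13) = 6; u(14) = 3; u(15) = 11; u(16) = 1; u(17) = 5.
Since u(17) = u(1) = 5, the sequence is periodic with period 16.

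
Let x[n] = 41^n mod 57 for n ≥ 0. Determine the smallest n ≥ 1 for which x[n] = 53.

Listing terms: x[0] = 1; x[1] = 41; x[2] = 28; x[3] = 8; x[4] = 43; x[5] = 53; x[6] = 7; x[7] = 2; x[8] = 25; x[9] = 56; x[10] = 16; x[11] = 29; x[12] = 49; x[13] = 14; x[14] = 4; x[15] = 50; x[16] = 55; x[17] = 32; x[18] = 1.
The sequence repeats with period 18.
The value 53 first appears (with n ≥ 1) at x[5].

5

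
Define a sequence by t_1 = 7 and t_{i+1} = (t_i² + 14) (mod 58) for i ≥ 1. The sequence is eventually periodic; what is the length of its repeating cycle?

We have t_1 = 7; t_2 = 5; t_3 = 39; t_4 = 27; t_5 = 47; t_6 = 19; t_7 = 27.
Since t_7 = t_4 = 27, the sequence is eventually periodic: after a pre-period of length 3 it cycles with period 3.

3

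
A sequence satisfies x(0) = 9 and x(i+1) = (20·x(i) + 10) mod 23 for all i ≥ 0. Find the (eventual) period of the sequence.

We have x(0) = 9, x(1) = 6, x(2) = 15, x(3) = 11, x(4) = 0, x(5) = 10, x(6) = 3, x(7) = 1, x(8) = 7, x(9) = 12, x(10) = 20, x(11) = 19, x(12) = 22, x(13) = 13, x(14) = 17, x(15) = 5, x(16) = 18, x(17) = 2, x(18) = 4, x(19) = 21, x(20) = 16, x(21) = 8, x(22) = 9.
Since x(22) = x(0) = 9, the sequence is periodic with period 22.

22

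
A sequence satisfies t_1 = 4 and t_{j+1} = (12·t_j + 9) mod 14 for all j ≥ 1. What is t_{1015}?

Listing terms: t_1 = 4,  t_2 = 1,  t_3 = 7,  t_4 = 9,  t_5 = 5,  t_6 = 13,  t_7 = 11,  t_8 = 1.
Since t_8 = t_2 = 1, the sequence is eventually periodic: after a pre-period of length 1 it cycles with period 6.
For j ≥ 2, t_j depends only on (j - 2) mod 6. (1015 - 2) mod 6 = 5, so t_{1015} = t_7 = 11.

11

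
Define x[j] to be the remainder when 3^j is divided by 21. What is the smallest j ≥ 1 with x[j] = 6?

We have x[0] = 1,  x[1] = 3,  x[2] = 9,  x[3] = 6,  x[4] = 18,  x[5] = 12,  x[6] = 15,  x[7] = 3.
Since x[7] = x[1] = 3, the sequence is eventually periodic: after a pre-period of length 1 it cycles with period 6.
The value 6 first appears (with j ≥ 1) at x[3].

3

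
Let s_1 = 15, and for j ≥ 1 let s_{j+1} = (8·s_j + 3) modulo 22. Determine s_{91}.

15

Computing terms: s_1 = 15; s_2 = 13; s_3 = 19; s_4 = 1; s_5 = 11; s_6 = 3; s_7 = 5; s_8 = 21; s_9 = 17; s_{10} = 7; s_{11} = 15.
Since s_{11} = s_1 = 15, the sequence is periodic with period 10.
So s_{91} = s_{1 + ((91-1) mod 10)} = s_1 = 15.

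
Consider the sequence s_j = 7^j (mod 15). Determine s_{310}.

4

Listing terms: s_1 = 7,  s_2 = 4,  s_3 = 13,  s_4 = 1,  s_5 = 7.
Since s_5 = s_1 = 7, the sequence is periodic with period 4.
(310 - 1) mod 4 = 1, so s_{310} = s_2 = 4.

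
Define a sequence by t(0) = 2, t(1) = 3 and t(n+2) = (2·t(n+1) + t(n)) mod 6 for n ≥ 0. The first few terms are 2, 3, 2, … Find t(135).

5

Listing terms: t(0) = 2; t(1) = 3; t(2) = 2; t(3) = 1; t(4) = 4; t(5) = 3; t(6) = 4; t(7) = 5; t(8) = 2; t(9) = 3.
The sequence repeats with period 8.
(135 - 0) mod 8 = 7, so t(135) = t(7) = 5.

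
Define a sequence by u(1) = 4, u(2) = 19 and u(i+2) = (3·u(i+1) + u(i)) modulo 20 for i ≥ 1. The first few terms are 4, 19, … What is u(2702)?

19

u(1) = 4, u(2) = 19, u(3) = 1, u(4) = 2, u(5) = 7, u(6) = 3, u(7) = 16, u(8) = 11, u(9) = 9, u(10) = 18, u(11) = 3, u(12) = 7, u(13) = 4, u(14) = 19.
Since (u(13), u(14)) = (u(1), u(2)) = (4, 19) (two consecutive terms determine the rest), the sequence is periodic with period 12.
So u(2702) = u(1 + ((2702-1) mod 12)) = u(2) = 19.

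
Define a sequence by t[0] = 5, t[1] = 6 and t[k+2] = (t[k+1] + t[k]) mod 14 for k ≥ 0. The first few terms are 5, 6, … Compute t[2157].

We have t[0] = 5, t[1] = 6, t[2] = 11, t[3] = 3, t[4] = 0, t[5] = 3, t[6] = 3, t[7] = 6, t[8] = 9, t[9] = 1, t[10] = 10, t[11] = 11, t[12] = 7, t[13] = 4, t[14] = 11, t[15] = 1, t[16] = 12, t[17] = 13, t[18] = 11, t[19] = 10, t[20] = 7, t[21] = 3, t[22] = 10, t[23] = 13, t[24] = 9, t[25] = 8, t[26] = 3, t[27] = 11, t[28] = 0, t[29] = 11, t[30] = 11, t[31] = 8, t[32] = 5, t[33] = 13, t[34] = 4, t[35] = 3, t[36] = 7, t[37] = 10, t[38] = 3, t[39] = 13, t[40] = 2, t[41] = 1, t[42] = 3, t[43] = 4, t[44] = 7, t[45] = 11, t[46] = 4, t[47] = 1, t[48] = 5, t[49] = 6.
The sequence repeats with period 48.
(2157 - 0) mod 48 = 45, so t[2157] = t[45] = 11.

11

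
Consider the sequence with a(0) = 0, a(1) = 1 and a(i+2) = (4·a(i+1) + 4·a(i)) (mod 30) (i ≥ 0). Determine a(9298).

16

Listing terms: a(0) = 0; a(1) = 1; a(2) = 4; a(3) = 20; a(4) = 6; a(5) = 14; a(6) = 20; a(7) = 16; a(8) = 24; a(9) = 10; a(10) = 16; a(11) = 14; a(12) = 0; a(13) = 26; a(14) = 14; a(15) = 10; a(16) = 6; a(17) = 4; a(18) = 10; a(19) = 26; a(20) = 24; a(21) = 20; a(22) = 26; a(23) = 4; a(24) = 0; a(25) = 16; a(26) = 4; a(27) = 20.
Since (a(26), a(27)) = (a(2), a(3)) = (4, 20) (two consecutive terms determine the rest), the sequence is eventually periodic: after a pre-period of length 2 it cycles with period 24.
For i ≥ 2, a(i) depends only on (i - 2) mod 24. (9298 - 2) mod 24 = 8, so a(9298) = a(10) = 16.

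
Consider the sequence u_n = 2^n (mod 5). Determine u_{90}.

4

u_0 = 1, u_1 = 2, u_2 = 4, u_3 = 3, u_4 = 1.
The sequence repeats with period 4.
(90 - 0) mod 4 = 2, so u_{90} = u_2 = 4.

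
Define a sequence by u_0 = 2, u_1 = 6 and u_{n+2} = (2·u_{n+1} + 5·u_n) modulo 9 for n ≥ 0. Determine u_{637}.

u_0 = 2,  u_1 = 6,  u_2 = 4,  u_3 = 2,  u_4 = 6.
The sequence repeats with period 3.
So u_{637} = u_{0 + ((637-0) mod 3)} = u_1 = 6.

6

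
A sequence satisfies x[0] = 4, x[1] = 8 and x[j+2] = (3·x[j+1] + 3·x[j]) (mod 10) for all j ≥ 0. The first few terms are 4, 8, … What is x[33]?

Listing terms: x[0] = 4; x[1] = 8; x[2] = 6; x[3] = 2; x[4] = 4; x[5] = 8.
The sequence repeats with period 4.
(33 - 0) mod 4 = 1, so x[33] = x[1] = 8.

8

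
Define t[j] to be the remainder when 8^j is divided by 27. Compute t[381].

Listing terms: t[1] = 8,  t[2] = 10,  t[3] = 26,  t[4] = 19,  t[5] = 17,  t[6] = 1,  t[7] = 8.
Since t[7] = t[1] = 8, the sequence is periodic with period 6.
So t[381] = t[1 + ((381-1) mod 6)] = t[3] = 26.

26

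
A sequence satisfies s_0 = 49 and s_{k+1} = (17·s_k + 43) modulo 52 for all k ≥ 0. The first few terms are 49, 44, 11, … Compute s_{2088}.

We have s_0 = 49, s_1 = 44, s_2 = 11, s_3 = 22, s_4 = 1, s_5 = 8, s_6 = 23, s_7 = 18, s_8 = 37, s_9 = 48, s_{10} = 27, s_{11} = 34, s_{12} = 49.
The sequence repeats with period 12.
So s_{2088} = s_{0 + ((2088-0) mod 12)} = s_0 = 49.

49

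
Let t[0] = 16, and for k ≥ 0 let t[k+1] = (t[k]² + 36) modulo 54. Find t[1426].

We have t[0] = 16,  t[1] = 22,  t[2] = 34,  t[3] = 4,  t[4] = 52,  t[5] = 40,  t[6] = 16.
The sequence repeats with period 6.
So t[1426] = t[0 + ((1426-0) mod 6)] = t[4] = 52.

52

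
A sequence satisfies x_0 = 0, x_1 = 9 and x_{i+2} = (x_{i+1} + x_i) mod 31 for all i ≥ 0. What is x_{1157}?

We have x_0 = 0, x_1 = 9, x_2 = 9, x_3 = 18, x_4 = 27, x_5 = 14, x_6 = 10, x_7 = 24, x_8 = 3, x_9 = 27, x_{10} = 30, x_{11} = 26, x_{12} = 25, x_{13} = 20, x_{14} = 14, x_{15} = 3, x_{16} = 17, x_{17} = 20, x_{18} = 6, x_{19} = 26, x_{20} = 1, x_{21} = 27, x_{22} = 28, x_{23} = 24, x_{24} = 21, x_{25} = 14, x_{26} = 4, x_{27} = 18, x_{28} = 22, x_{29} = 9, x_{30} = 0, x_{31} = 9.
Since (x_{30}, x_{31}) = (x_0, x_1) = (0, 9) (two consecutive terms determine the rest), the sequence is periodic with period 30.
(1157 - 0) mod 30 = 17, so x_{1157} = x_{17} = 20.

20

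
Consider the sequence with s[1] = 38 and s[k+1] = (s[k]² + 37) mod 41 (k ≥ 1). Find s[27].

21

Computing terms: s[1] = 38; s[2] = 5; s[3] = 21; s[4] = 27; s[5] = 28; s[6] = 1; s[7] = 38.
Since s[7] = s[1] = 38, the sequence is periodic with period 6.
(27 - 1) mod 6 = 2, so s[27] = s[3] = 21.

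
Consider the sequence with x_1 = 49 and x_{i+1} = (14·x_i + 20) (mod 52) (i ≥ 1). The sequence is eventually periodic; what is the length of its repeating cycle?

13

Listing terms: x_1 = 49,  x_2 = 30,  x_3 = 24,  x_4 = 44,  x_5 = 12,  x_6 = 32,  x_7 = 0,  x_8 = 20,  x_9 = 40,  x_{10} = 8,  x_{11} = 28,  x_{12} = 48,  x_{13} = 16,  x_{14} = 36,  x_{15} = 4,  x_{16} = 24.
Since x_{16} = x_3 = 24, the sequence is eventually periodic: after a pre-period of length 2 it cycles with period 13.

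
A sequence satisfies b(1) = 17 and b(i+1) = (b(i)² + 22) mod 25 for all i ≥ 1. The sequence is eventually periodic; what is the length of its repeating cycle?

8

Listing terms: b(1) = 17; b(2) = 11; b(3) = 18; b(4) = 21; b(5) = 13; b(6) = 16; b(7) = 3; b(8) = 6; b(9) = 8; b(10) = 11.
Since b(10) = b(2) = 11, the sequence is eventually periodic: after a pre-period of length 1 it cycles with period 8.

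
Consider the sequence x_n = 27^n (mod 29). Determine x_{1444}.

25

x_1 = 27, x_2 = 4, x_3 = 21, x_4 = 16, x_5 = 26, x_6 = 6, x_7 = 17, x_8 = 24, x_9 = 10, x_{10} = 9, x_{11} = 11, x_{12} = 7, x_{13} = 15, x_{14} = 28, x_{15} = 2, x_{16} = 25, x_{17} = 8, x_{18} = 13, x_{19} = 3, x_{20} = 23, x_{21} = 12, x_{22} = 5, x_{23} = 19, x_{24} = 20, x_{25} = 18, x_{26} = 22, x_{27} = 14, x_{28} = 1, x_{29} = 27.
Since x_{29} = x_1 = 27, the sequence is periodic with period 28.
(1444 - 1) mod 28 = 15, so x_{1444} = x_{16} = 25.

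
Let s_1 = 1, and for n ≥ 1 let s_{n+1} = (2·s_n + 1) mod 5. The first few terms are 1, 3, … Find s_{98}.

Listing terms: s_1 = 1,  s_2 = 3,  s_3 = 2,  s_4 = 0,  s_5 = 1.
The sequence repeats with period 4.
So s_{98} = s_{1 + ((98-1) mod 4)} = s_2 = 3.

3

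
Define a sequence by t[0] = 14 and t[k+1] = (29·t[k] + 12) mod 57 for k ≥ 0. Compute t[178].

41

Computing terms: t[0] = 14, t[1] = 19, t[2] = 50, t[3] = 37, t[4] = 2, t[5] = 13, t[6] = 47, t[7] = 7, t[8] = 44, t[9] = 34, t[10] = 29, t[11] = 55, t[12] = 11, t[13] = 46, t[14] = 35, t[15] = 1, t[16] = 41, t[17] = 4, t[18] = 14.
The sequence repeats with period 18.
So t[178] = t[0 + ((178-0) mod 18)] = t[16] = 41.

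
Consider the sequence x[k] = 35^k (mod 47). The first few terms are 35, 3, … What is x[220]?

6

We have x[1] = 35, x[2] = 3, x[3] = 11, x[4] = 9, x[5] = 33, x[6] = 27, x[7] = 5, x[8] = 34, x[9] = 15, x[10] = 8, x[11] = 45, x[12] = 24, x[13] = 41, x[14] = 25, x[15] = 29, x[16] = 28, x[17] = 40, x[18] = 37, x[19] = 26, x[20] = 17, x[21] = 31, x[22] = 4, x[23] = 46, x[24] = 12, x[25] = 44, x[26] = 36, x[27] = 38, x[28] = 14, x[29] = 20, x[30] = 42, x[31] = 13, x[32] = 32, x[33] = 39, x[34] = 2, x[35] = 23, x[36] = 6, x[37] = 22, x[38] = 18, x[39] = 19, x[40] = 7, x[41] = 10, x[42] = 21, x[43] = 30, x[44] = 16, x[45] = 43, x[46] = 1, x[47] = 35.
The sequence repeats with period 46.
(220 - 1) mod 46 = 35, so x[220] = x[36] = 6.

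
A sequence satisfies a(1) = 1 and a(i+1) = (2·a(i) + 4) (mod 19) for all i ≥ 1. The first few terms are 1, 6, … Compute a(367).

a(1) = 1, a(2) = 6, a(3) = 16, a(4) = 17, a(5) = 0, a(6) = 4, a(7) = 12, a(8) = 9, a(9) = 3, a(10) = 10, a(11) = 5, a(12) = 14, a(13) = 13, a(14) = 11, a(15) = 7, a(16) = 18, a(17) = 2, a(18) = 8, a(19) = 1.
The sequence repeats with period 18.
So a(367) = a(1 + ((367-1) mod 18)) = a(7) = 12.

12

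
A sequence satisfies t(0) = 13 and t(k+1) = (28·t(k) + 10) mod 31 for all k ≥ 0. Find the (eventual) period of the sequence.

Computing terms: t(0) = 13,  t(1) = 2,  t(2) = 4,  t(3) = 29,  t(4) = 16,  t(5) = 24,  t(6) = 0,  t(7) = 10,  t(8) = 11,  t(9) = 8,  t(10) = 17,  t(11) = 21,  t(12) = 9,  t(13) = 14,  t(14) = 30,  t(15) = 13.
The sequence repeats with period 15.

15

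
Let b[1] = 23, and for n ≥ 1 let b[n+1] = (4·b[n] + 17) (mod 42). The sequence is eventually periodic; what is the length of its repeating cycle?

b[1] = 23,  b[2] = 25,  b[3] = 33,  b[4] = 23.
The sequence repeats with period 3.

3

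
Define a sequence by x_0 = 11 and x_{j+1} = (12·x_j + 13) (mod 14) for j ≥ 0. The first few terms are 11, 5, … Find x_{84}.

Computing terms: x_0 = 11,  x_1 = 5,  x_2 = 3,  x_3 = 7,  x_4 = 13,  x_5 = 1,  x_6 = 11.
Since x_6 = x_0 = 11, the sequence is periodic with period 6.
(84 - 0) mod 6 = 0, so x_{84} = x_0 = 11.

11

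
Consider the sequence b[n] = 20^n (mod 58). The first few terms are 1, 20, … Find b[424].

Computing terms: b[0] = 1,  b[1] = 20,  b[2] = 52,  b[3] = 54,  b[4] = 36,  b[5] = 24,  b[6] = 16,  b[7] = 30,  b[8] = 20.
Since b[8] = b[1] = 20, the sequence is eventually periodic: after a pre-period of length 1 it cycles with period 7.
For n ≥ 1, b[n] depends only on (n - 1) mod 7. (424 - 1) mod 7 = 3, so b[424] = b[4] = 36.

36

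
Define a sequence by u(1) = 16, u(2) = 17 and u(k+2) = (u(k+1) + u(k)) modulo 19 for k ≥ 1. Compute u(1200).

Listing terms: u(1) = 16, u(2) = 17, u(3) = 14, u(4) = 12, u(5) = 7, u(6) = 0, u(7) = 7, u(8) = 7, u(9) = 14, u(10) = 2, u(11) = 16, u(12) = 18, u(13) = 15, u(14) = 14, u(15) = 10, u(16) = 5, u(17) = 15, u(18) = 1, u(19) = 16, u(20) = 17.
Since (u(19), u(20)) = (u(1), u(2)) = (16, 17) (two consecutive terms determine the rest), the sequence is periodic with period 18.
So u(1200) = u(1 + ((1200-1) mod 18)) = u(12) = 18.

18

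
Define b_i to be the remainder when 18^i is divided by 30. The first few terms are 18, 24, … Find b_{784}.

6

b_1 = 18, b_2 = 24, b_3 = 12, b_4 = 6, b_5 = 18.
The sequence repeats with period 4.
(784 - 1) mod 4 = 3, so b_{784} = b_4 = 6.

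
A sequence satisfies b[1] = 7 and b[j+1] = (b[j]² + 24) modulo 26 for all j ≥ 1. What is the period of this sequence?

b[1] = 7; b[2] = 21; b[3] = 23; b[4] = 7.
The sequence repeats with period 3.

3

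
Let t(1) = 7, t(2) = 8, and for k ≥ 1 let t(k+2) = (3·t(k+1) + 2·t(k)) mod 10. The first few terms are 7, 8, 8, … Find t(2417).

4

Listing terms: t(1) = 7,  t(2) = 8,  t(3) = 8,  t(4) = 0,  t(5) = 6,  t(6) = 8,  t(7) = 6,  t(8) = 4,  t(9) = 4,  t(10) = 0,  t(11) = 8,  t(12) = 4,  t(13) = 8,  t(14) = 2,  t(15) = 2,  t(16) = 0,  t(17) = 4,  t(18) = 2,  t(19) = 4,  t(20) = 6,  t(21) = 6,  t(22) = 0,  t(23) = 2,  t(24) = 6,  t(25) = 2,  t(26) = 8,  t(27) = 8.
Since (t(26), t(27)) = (t(2), t(3)) = (8, 8) (two consecutive terms determine the rest), the sequence is eventually periodic: after a pre-period of length 1 it cycles with period 24.
For k ≥ 2, t(k) depends only on (k - 2) mod 24. (2417 - 2) mod 24 = 15, so t(2417) = t(17) = 4.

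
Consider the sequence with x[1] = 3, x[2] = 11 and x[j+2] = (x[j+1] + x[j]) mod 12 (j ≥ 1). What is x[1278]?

We have x[1] = 3, x[2] = 11, x[3] = 2, x[4] = 1, x[5] = 3, x[6] = 4, x[7] = 7, x[8] = 11, x[9] = 6, x[10] = 5, x[11] = 11, x[12] = 4, x[13] = 3, x[14] = 7, x[15] = 10, x[16] = 5, x[17] = 3, x[18] = 8, x[19] = 11, x[20] = 7, x[21] = 6, x[22] = 1, x[23] = 7, x[24] = 8, x[25] = 3, x[26] = 11.
The sequence repeats with period 24.
So x[1278] = x[1 + ((1278-1) mod 24)] = x[6] = 4.

4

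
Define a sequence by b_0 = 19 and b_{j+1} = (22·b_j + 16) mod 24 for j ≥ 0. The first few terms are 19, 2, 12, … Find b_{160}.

8

Computing terms: b_0 = 19, b_1 = 2, b_2 = 12, b_3 = 16, b_4 = 8, b_5 = 0, b_6 = 16.
Since b_6 = b_3 = 16, the sequence is eventually periodic: after a pre-period of length 3 it cycles with period 3.
For j ≥ 3, b_j depends only on (j - 3) mod 3. (160 - 3) mod 3 = 1, so b_{160} = b_4 = 8.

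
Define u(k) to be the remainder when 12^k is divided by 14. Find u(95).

Listing terms: u(0) = 1, u(1) = 12, u(2) = 4, u(3) = 6, u(4) = 2, u(5) = 10, u(6) = 8, u(7) = 12.
Since u(7) = u(1) = 12, the sequence is eventually periodic: after a pre-period of length 1 it cycles with period 6.
For k ≥ 1, u(k) depends only on (k - 1) mod 6. (95 - 1) mod 6 = 4, so u(95) = u(5) = 10.

10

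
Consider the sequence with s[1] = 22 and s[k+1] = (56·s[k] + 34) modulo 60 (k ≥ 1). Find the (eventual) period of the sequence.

10

We have s[1] = 22, s[2] = 6, s[3] = 10, s[4] = 54, s[5] = 58, s[6] = 42, s[7] = 46, s[8] = 30, s[9] = 34, s[10] = 18, s[11] = 22.
Since s[11] = s[1] = 22, the sequence is periodic with period 10.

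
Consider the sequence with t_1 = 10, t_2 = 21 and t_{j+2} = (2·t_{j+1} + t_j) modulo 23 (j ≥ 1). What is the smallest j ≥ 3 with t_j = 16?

6

We have t_1 = 10, t_2 = 21, t_3 = 6, t_4 = 10, t_5 = 3, t_6 = 16, t_7 = 12, t_8 = 17, t_9 = 0, t_{10} = 17, t_{11} = 11, t_{12} = 16, t_{13} = 20, t_{14} = 10, t_{15} = 17, t_{16} = 21, t_{17} = 13, t_{18} = 1, t_{19} = 15, t_{20} = 8, t_{21} = 8, t_{22} = 1, t_{23} = 10, t_{24} = 21.
The sequence repeats with period 22.
The value 16 first appears (with j ≥ 3) at t_6.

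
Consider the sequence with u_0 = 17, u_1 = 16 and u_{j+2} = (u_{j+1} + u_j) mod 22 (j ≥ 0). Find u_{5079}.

21

We have u_0 = 17; u_1 = 16; u_2 = 11; u_3 = 5; u_4 = 16; u_5 = 21; u_6 = 15; u_7 = 14; u_8 = 7; u_9 = 21; u_{10} = 6; u_{11} = 5; u_{12} = 11; u_{13} = 16; u_{14} = 5; u_{15} = 21; u_{16} = 4; u_{17} = 3; u_{18} = 7; u_{19} = 10; u_{20} = 17; u_{21} = 5; u_{22} = 0; u_{23} = 5; u_{24} = 5; u_{25} = 10; u_{26} = 15; u_{27} = 3; u_{28} = 18; u_{29} = 21; u_{30} = 17; u_{31} = 16.
Since (u_{30}, u_{31}) = (u_0, u_1) = (17, 16) (two consecutive terms determine the rest), the sequence is periodic with period 30.
(5079 - 0) mod 30 = 9, so u_{5079} = u_9 = 21.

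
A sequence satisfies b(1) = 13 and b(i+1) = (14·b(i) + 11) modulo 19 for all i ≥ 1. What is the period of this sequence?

18

We have b(1) = 13,  b(2) = 3,  b(3) = 15,  b(4) = 12,  b(5) = 8,  b(6) = 9,  b(7) = 4,  b(8) = 10,  b(9) = 18,  b(10) = 16,  b(11) = 7,  b(12) = 14,  b(13) = 17,  b(14) = 2,  b(15) = 1,  b(16) = 6,  b(17) = 0,  b(18) = 11,  b(19) = 13.
The sequence repeats with period 18.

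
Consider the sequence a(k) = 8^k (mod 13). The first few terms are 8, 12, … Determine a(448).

1

We have a(1) = 8,  a(2) = 12,  a(3) = 5,  a(4) = 1,  a(5) = 8.
Since a(5) = a(1) = 8, the sequence is periodic with period 4.
So a(448) = a(1 + ((448-1) mod 4)) = a(4) = 1.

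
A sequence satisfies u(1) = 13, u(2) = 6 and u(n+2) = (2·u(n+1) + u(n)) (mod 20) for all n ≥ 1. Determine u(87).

5

u(1) = 13; u(2) = 6; u(3) = 5; u(4) = 16; u(5) = 17; u(6) = 10; u(7) = 17; u(8) = 4; u(9) = 5; u(10) = 14; u(11) = 13; u(12) = 0; u(13) = 13; u(14) = 6.
Since (u(13), u(14)) = (u(1), u(2)) = (13, 6) (two consecutive terms determine the rest), the sequence is periodic with period 12.
(87 - 1) mod 12 = 2, so u(87) = u(3) = 5.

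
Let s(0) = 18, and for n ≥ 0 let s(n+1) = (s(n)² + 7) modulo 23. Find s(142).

Listing terms: s(0) = 18; s(1) = 9; s(2) = 19; s(3) = 0; s(4) = 7; s(5) = 10; s(6) = 15; s(7) = 2; s(8) = 11; s(9) = 13; s(10) = 15.
Since s(10) = s(6) = 15, the sequence is eventually periodic: after a pre-period of length 6 it cycles with period 4.
For n ≥ 6, s(n) depends only on (n - 6) mod 4. (142 - 6) mod 4 = 0, so s(142) = s(6) = 15.

15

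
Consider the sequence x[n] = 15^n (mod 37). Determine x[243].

6

Computing terms: x[0] = 1, x[1] = 15, x[2] = 3, x[3] = 8, x[4] = 9, x[5] = 24, x[6] = 27, x[7] = 35, x[8] = 7, x[9] = 31, x[10] = 21, x[11] = 19, x[12] = 26, x[13] = 20, x[14] = 4, x[15] = 23, x[16] = 12, x[17] = 32, x[18] = 36, x[19] = 22, x[20] = 34, x[21] = 29, x[22] = 28, x[23] = 13, x[24] = 10, x[25] = 2, x[26] = 30, x[27] = 6, x[28] = 16, x[29] = 18, x[30] = 11, x[31] = 17, x[32] = 33, x[33] = 14, x[34] = 25, x[35] = 5, x[36] = 1.
The sequence repeats with period 36.
So x[243] = x[0 + ((243-0) mod 36)] = x[27] = 6.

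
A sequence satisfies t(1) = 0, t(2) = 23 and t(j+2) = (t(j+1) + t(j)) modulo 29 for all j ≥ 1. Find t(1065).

0

t(1) = 0, t(2) = 23, t(3) = 23, t(4) = 17, t(5) = 11, t(6) = 28, t(7) = 10, t(8) = 9, t(9) = 19, t(10) = 28, t(11) = 18, t(12) = 17, t(13) = 6, t(14) = 23, t(15) = 0, t(16) = 23.
The sequence repeats with period 14.
So t(1065) = t(1 + ((1065-1) mod 14)) = t(1) = 0.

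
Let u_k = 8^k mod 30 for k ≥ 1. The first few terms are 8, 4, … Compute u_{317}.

Computing terms: u_1 = 8,  u_2 = 4,  u_3 = 2,  u_4 = 16,  u_5 = 8.
Since u_5 = u_1 = 8, the sequence is periodic with period 4.
So u_{317} = u_{1 + ((317-1) mod 4)} = u_1 = 8.

8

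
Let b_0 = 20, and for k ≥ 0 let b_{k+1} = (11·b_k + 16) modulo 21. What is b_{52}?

Computing terms: b_0 = 20; b_1 = 5; b_2 = 8; b_3 = 20.
The sequence repeats with period 3.
So b_{52} = b_{0 + ((52-0) mod 3)} = b_1 = 5.

5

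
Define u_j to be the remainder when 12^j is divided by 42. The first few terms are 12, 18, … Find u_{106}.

We have u_1 = 12, u_2 = 18, u_3 = 6, u_4 = 30, u_5 = 24, u_6 = 36, u_7 = 12.
Since u_7 = u_1 = 12, the sequence is periodic with period 6.
(106 - 1) mod 6 = 3, so u_{106} = u_4 = 30.

30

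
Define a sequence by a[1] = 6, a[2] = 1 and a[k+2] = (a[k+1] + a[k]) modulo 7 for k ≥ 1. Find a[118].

2

Listing terms: a[1] = 6, a[2] = 1, a[3] = 0, a[4] = 1, a[5] = 1, a[6] = 2, a[7] = 3, a[8] = 5, a[9] = 1, a[10] = 6, a[11] = 0, a[12] = 6, a[13] = 6, a[14] = 5, a[15] = 4, a[16] = 2, a[17] = 6, a[18] = 1.
The sequence repeats with period 16.
So a[118] = a[1 + ((118-1) mod 16)] = a[6] = 2.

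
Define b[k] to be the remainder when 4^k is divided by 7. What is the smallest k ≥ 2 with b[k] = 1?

3

b[1] = 4, b[2] = 2, b[3] = 1, b[4] = 4.
The sequence repeats with period 3.
The value 1 first appears (with k ≥ 2) at b[3].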